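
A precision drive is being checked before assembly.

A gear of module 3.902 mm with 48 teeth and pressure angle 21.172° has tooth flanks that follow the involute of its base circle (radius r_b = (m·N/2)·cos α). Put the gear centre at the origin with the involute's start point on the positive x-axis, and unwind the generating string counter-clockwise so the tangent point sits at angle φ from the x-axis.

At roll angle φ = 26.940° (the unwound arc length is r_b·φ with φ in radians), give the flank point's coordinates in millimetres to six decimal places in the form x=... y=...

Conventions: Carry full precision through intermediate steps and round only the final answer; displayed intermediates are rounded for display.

topology: single-mesh involute geometry — m = 3.902, N = 48
pitch radius r_p = m·N/2 = 3.902·48/2 = 93.648000
base radius r_b = r_p·cos α = 93.648000·cos 21.172° = 87.326799
roll angle φ = 26.940° = 0.47019170 rad
x = r_b·(cos φ + φ·sin φ) = 96.452902
y = r_b·(sin φ − φ·cos φ) = 2.959506

x=96.452902 y=2.959506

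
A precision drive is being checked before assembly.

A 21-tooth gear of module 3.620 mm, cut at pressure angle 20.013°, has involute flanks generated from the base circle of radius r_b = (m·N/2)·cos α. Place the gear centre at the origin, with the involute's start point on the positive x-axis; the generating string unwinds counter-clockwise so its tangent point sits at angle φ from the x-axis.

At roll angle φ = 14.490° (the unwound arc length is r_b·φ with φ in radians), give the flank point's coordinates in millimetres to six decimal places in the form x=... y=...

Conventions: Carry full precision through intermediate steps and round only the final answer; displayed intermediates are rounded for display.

recognized (one wheel, involute flank): single-mesh tooth geometry, m = 3.620, N = 21
pitch radius r_p = m·N/2 = 3.620·21/2 = 38.010000
base radius r_b = r_p·cos α = 38.010000·cos 20.013° = 35.714766
roll angle φ = 14.490° = 0.25289821 rad
x = r_b·(cos φ + φ·sin φ) = 36.838683
y = r_b·(sin φ − φ·cos φ) = 0.191330

x=36.838683 y=0.191330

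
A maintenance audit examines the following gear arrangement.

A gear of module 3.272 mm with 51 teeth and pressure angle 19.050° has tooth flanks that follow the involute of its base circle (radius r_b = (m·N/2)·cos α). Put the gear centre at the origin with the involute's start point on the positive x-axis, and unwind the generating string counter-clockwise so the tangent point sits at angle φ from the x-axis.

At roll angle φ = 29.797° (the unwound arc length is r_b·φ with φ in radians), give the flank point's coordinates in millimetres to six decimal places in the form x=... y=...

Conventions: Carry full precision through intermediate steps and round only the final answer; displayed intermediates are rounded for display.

class = single-mesh tooth geometry [base-circle involute, m = 3.272, 51T]
pitch radius r_p = m·N/2 = 3.272·51/2 = 83.436000
base radius r_b = r_p·cos α = 83.436000·cos 19.050° = 78.866553
roll angle φ = 29.797° = 0.52005576 rad
x = r_b·(cos φ + φ·sin φ) = 88.821248
y = r_b·(sin φ − φ·cos φ) = 3.598568

x=88.821248 y=3.598568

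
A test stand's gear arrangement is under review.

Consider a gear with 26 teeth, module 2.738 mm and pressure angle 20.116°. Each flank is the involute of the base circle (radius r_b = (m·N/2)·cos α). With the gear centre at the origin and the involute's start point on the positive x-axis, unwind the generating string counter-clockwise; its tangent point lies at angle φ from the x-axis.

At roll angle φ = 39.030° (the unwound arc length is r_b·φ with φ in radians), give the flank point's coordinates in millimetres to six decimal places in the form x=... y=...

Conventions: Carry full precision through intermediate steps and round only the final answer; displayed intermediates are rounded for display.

recognized (one wheel, involute flank): single-mesh tooth geometry, m = 2.738, N = 26
pitch radius r_p = m·N/2 = 2.738·26/2 = 35.594000
base radius r_b = r_p·cos α = 35.594000·cos 20.116° = 33.422704
roll angle φ = 39.030° = 0.68120201 rad
x = r_b·(cos φ + φ·sin φ) = 40.300688
y = r_b·(sin φ − φ·cos φ) = 3.360932

x=40.300688 y=3.360932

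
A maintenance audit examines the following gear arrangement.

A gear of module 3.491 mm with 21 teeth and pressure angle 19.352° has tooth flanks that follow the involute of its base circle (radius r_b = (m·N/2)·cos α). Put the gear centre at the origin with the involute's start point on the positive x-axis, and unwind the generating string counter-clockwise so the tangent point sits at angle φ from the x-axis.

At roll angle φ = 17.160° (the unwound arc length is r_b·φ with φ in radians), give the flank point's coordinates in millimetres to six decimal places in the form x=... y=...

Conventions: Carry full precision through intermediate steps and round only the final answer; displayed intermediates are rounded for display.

x=36.100979 y=0.306933

single-mesh involute tooth geometry (21T wheel at module 3.491)
pitch radius r_p = m·N/2 = 3.491·21/2 = 36.655500
base radius r_b = r_p·cos α = 36.655500·cos 19.352° = 34.584486
roll angle φ = 17.160° = 0.29949850 rad
x = r_b·(cos φ + φ·sin φ) = 36.100979
y = r_b·(sin φ − φ·cos φ) = 0.306933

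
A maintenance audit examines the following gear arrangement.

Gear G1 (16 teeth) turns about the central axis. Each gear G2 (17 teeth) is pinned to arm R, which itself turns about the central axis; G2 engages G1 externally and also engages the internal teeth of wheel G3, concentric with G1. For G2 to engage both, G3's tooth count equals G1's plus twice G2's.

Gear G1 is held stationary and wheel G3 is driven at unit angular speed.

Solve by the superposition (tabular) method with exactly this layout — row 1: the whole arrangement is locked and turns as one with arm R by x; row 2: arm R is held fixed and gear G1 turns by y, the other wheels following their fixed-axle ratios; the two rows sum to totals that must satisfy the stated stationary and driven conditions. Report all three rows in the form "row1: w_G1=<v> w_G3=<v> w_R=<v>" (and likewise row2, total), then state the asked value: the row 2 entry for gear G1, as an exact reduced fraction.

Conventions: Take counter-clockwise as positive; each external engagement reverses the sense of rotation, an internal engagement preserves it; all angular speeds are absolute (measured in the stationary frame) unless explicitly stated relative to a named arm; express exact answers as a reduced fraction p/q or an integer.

class = planetary set [G3 = 16+2·17 = 50; Willis about the carrier]
row 1: whole set turns with the arm by x
superposition row 2 [arm held]: sun y, ring −(16/50)·y, arm 0
boundary: total ω_sun = x + y = 0 and total ω_ring = x − (16/50)·y = 1  ⇒  y = -25/33, x = 25/33
row 2 ring = −(16/50)·(-25/33) = 8/33
totals (row 1 + row 2): sun 25/33 + (-25/33) = 0, ring 25/33 + 8/33 = 1, arm 25/33 + 0 = 25/33
asked cell (row2, sun) = -25/33

row1: w_G1=25/33 w_G3=25/33 w_R=25/33
row2: w_G1=-25/33 w_G3=8/33 w_R=0
total: w_G1=0 w_G3=1 w_R=25/33
asked value: -25/33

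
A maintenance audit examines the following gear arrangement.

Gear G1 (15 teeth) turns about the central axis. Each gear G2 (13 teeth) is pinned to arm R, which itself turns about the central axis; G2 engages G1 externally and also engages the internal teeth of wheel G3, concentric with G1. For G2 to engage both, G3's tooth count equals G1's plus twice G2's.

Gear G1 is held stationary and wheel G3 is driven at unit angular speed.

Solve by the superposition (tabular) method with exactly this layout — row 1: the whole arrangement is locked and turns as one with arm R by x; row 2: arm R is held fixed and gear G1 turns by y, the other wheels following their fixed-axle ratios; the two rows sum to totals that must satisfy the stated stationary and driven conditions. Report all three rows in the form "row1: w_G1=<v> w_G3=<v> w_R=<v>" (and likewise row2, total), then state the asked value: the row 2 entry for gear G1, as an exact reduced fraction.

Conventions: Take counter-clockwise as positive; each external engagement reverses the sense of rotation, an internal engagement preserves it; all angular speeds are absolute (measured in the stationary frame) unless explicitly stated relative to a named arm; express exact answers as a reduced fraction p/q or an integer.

row1: w_G1=41/56 w_G3=41/56 w_R=41/56
row2: w_G1=-41/56 w_G3=15/56 w_R=0
total: w_G1=0 w_G3=1 w_R=41/56
asked value: -41/56

topology: planetary set — G1 15T / G2 13T / G3 41T, arm = carrier (Willis)
row 1: whole set turns with the arm by x
superposition row 2 [arm held]: sun y, ring −(15/41)·y, arm 0
boundary: total ω_sun = x + y = 0 and total ω_ring = x − (15/41)·y = 1  ⇒  y = -41/56, x = 41/56
row 2 ring = −(15/41)·(-41/56) = 15/56
totals (row 1 + row 2): sun 41/56 + (-41/56) = 0, ring 41/56 + 15/56 = 1, arm 41/56 + 0 = 41/56
asked cell (row2, sun) = -41/56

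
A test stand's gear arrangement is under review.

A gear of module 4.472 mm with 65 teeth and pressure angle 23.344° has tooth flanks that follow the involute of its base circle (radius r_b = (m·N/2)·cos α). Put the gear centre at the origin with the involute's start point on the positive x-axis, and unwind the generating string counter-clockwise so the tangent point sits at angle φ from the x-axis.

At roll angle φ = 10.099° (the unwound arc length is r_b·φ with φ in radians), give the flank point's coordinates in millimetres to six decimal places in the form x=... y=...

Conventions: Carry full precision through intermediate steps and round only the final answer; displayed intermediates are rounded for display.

single-mesh involute tooth geometry (65T wheel at module 4.472)
pitch radius r_p = m·N/2 = 4.472·65/2 = 145.340000
base radius r_b = r_p·cos α = 145.340000·cos 23.344° = 133.442810
roll angle φ = 10.099° = 0.17626080 rad
x = r_b·(cos φ + φ·sin φ) = 135.499629
y = r_b·(sin φ − φ·cos φ) = 0.242824

x=135.499629 y=0.242824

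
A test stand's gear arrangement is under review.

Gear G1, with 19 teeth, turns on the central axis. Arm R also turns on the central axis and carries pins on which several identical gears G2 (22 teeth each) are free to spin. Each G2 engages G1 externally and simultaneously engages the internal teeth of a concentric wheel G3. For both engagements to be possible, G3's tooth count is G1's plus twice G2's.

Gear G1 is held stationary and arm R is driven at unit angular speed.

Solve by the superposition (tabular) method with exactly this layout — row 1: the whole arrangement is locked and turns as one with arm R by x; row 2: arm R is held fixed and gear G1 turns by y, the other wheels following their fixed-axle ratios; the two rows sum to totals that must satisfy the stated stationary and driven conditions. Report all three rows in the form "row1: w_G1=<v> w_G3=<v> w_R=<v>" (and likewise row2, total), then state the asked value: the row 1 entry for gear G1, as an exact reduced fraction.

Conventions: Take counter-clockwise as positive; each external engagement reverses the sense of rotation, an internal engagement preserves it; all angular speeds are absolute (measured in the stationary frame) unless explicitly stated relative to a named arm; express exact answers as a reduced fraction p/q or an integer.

topology: planetary set — G1 19T / G2 22T / G3 63T, arm = carrier (Willis)
row 1 — lock + rotate with arm: ω_sun = ω_ring = ω_arm = x
row 2: sun turns y, ring = −(19/63)·y, arm 0
boundary: total ω_sun = x + y = 0 and total ω_arm = x = 1  ⇒  y = -1, x = 1
row 2 ring = −(19/63)·(-1) = 19/63
totals (row 1 + row 2): sun 1 + (-1) = 0, ring 1 + 19/63 = 82/63, arm 1 + 0 = 1
asked cell (row1, sun) = 1

row1: w_G1=1 w_G3=1 w_R=1
row2: w_G1=-1 w_G3=19/63 w_R=0
total: w_G1=0 w_G3=82/63 w_R=1
asked value: 1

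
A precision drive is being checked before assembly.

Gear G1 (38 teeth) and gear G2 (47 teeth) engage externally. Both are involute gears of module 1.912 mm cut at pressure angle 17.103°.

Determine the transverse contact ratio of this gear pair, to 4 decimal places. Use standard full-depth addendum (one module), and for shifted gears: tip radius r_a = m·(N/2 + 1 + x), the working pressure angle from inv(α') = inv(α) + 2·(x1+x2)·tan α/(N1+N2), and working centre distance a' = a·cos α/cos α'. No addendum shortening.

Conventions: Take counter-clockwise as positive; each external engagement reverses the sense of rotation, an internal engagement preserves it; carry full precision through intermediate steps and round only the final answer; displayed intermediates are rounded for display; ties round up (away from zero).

1.8873

recognized (one external pair, fixed centres): single-mesh tooth geometry, m = 1.912, N1 = 38, N2 = 47
base radii: r_b1 = 34.721489, r_b2 = 42.945000
tip radii: r_a1 = 38.240000, r_a2 = 46.844000
no profile shift: α' = α, a' = a
action lengths: √(r_a1²−r_b1²) = 16.022353, √(r_a2²−r_b2²) = 18.710620
base pitch p_b = π·m·cos α = 5.741093
CR = (16.022353 + 18.710620 − 81.260000·sin 17.10300°)/5.741093 = 1.887304
contact ratio ≈ 1.8873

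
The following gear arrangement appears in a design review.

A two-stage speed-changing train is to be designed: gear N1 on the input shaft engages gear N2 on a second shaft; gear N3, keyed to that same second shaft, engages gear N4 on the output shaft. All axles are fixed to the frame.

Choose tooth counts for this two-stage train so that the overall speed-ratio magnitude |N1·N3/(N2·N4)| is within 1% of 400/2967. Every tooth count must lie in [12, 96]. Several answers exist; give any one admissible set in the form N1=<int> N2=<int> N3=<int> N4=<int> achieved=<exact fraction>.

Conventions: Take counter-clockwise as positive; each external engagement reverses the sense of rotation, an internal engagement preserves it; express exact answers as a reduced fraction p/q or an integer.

2-stage fixed-axis compound train for ratio 400/2967
target = 400/2967 in lowest terms: an exact hit needs N1·N3 = k·400 and N2·N4 = k·2967 for one integer k, every count in [12, 96]; additionally prefer no 1:1 stage (N1 ≠ N2, N3 ≠ N4)
k = 1: N1·N3 = 400 = 16·25, N2·N4 = 2967 = 43·69
achieved = 16·25/(43·69) = 400/2967; |achieved − target| = 0 ≤ 4/2967 ✓

N1=16 N2=43 N3=25 N4=69 achieved=400/2967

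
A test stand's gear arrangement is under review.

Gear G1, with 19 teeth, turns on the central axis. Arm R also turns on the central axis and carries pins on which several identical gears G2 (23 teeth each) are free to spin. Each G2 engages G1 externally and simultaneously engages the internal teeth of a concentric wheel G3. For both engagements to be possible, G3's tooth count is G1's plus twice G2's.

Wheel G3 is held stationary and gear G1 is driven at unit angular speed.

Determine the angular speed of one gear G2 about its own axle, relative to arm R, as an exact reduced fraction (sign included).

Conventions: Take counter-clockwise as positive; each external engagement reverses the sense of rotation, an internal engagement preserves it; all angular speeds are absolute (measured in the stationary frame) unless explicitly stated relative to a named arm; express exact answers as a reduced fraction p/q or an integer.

-1235/1932

class = planetary set [G3 = 19+2·23 = 65; Willis about the carrier]
ring teeth: 19 + 2·23 = 65
19(ω_sun−ω_arm) = −65(ω_ring−ω_arm),  ω_ring = 0, ω_sun = 1
19(1−ω_arm) = −65(0−ω_arm)  ⇒  84·ω_arm = 19  ⇒  ω_arm = 19/84
sun–planet mesh: 19·(1−19/84) = −23·(ω_p−ω_arm)  ⇒  ω_p−ω_arm = -1235/1932
exact speed ratio = -1235/1932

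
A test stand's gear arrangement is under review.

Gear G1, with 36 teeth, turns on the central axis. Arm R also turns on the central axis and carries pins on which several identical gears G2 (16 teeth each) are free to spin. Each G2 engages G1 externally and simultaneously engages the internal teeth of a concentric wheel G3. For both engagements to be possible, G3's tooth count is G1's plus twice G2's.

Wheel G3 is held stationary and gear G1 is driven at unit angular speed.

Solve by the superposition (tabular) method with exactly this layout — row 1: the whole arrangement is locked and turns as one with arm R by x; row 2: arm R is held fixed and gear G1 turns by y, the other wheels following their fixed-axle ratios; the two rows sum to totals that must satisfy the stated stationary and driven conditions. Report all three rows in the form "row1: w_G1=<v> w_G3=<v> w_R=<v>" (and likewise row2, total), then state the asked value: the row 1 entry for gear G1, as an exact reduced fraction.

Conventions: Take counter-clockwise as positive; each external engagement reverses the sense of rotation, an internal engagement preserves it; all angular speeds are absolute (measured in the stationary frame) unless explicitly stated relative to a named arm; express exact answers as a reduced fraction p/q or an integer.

row1: w_G1=9/26 w_G3=9/26 w_R=9/26
row2: w_G1=17/26 w_G3=-9/26 w_R=0
total: w_G1=1 w_G3=0 w_R=9/26
asked value: 9/26

topology: planetary set — G1 36T / G2 16T / G3 68T, arm = carrier (Willis)
superposition row 1 [locked train]: every member turns x
superposition row 2 [arm held]: sun y, ring −(36/68)·y, arm 0
boundary: total ω_ring = x − (36/68)·y = 0 and total ω_sun = x + y = 1  ⇒  y = 17/26, x = 9/26
row 2 ring = −(36/68)·17/26 = -9/26
totals (row 1 + row 2): sun 9/26 + 17/26 = 1, ring 9/26 + (-9/26) = 0, arm 9/26 + 0 = 9/26
asked cell (row1, sun) = 9/26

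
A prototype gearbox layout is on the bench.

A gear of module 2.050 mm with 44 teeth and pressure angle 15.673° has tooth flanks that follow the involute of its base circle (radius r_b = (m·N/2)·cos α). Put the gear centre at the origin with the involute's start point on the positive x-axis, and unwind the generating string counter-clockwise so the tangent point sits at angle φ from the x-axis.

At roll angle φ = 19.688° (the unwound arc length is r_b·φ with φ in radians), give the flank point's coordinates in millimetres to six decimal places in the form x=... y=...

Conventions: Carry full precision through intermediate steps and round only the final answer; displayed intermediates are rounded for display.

x=45.911559 y=0.580364

topology: single-mesh involute geometry — m = 2.050, N = 44
pitch radius r_p = m·N/2 = 2.050·44/2 = 45.100000
base radius r_b = r_p·cos α = 45.100000·cos 15.673° = 43.423144
roll angle φ = 19.688° = 0.34362042 rad
x = r_b·(cos φ + φ·sin φ) = 45.911559
y = r_b·(sin φ − φ·cos φ) = 0.580364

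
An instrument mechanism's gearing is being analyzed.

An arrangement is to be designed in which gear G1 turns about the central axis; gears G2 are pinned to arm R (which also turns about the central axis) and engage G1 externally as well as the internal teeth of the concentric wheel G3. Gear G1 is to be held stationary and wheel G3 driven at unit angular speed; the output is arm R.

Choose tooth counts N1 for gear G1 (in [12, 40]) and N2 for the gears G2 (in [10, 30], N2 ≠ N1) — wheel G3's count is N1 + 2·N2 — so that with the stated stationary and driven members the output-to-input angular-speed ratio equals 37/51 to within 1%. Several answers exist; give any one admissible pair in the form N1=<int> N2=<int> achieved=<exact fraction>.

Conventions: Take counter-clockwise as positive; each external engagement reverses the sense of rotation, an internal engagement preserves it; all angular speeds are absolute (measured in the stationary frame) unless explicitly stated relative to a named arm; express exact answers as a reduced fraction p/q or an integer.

planetary set to be sized for 37/51 (Willis relation)
Willis with ω_sun = 0: ω_arm/ω_ring = N3/(N1+N3); set equal to 37/51  ⇒  N3/N1 = (37/51)/(1 − 37/51) = 37/14
N3 = N1 + 2·N2  ⇒  N2/N1 = (N3/N1 − 1)/2 = (37/14 − 1)/2 = 23/28
smallest multiple with N1 ≥ 12 and N2 ≥ 10: k = 1  ⇒  N1 = 1·28 = 28, N2 = 1·23 = 23 (N1 ≤ 40, N2 ≤ 30, N2 ≠ N1 ✓), N3 = 28 + 2·23 = 74
check: N3/(N1+N3) with N1 = 28, N3 = 74 gives 37/51; |achieved − target| = 0 ≤ 37/5100 ✓

N1=28 N2=23 achieved=37/51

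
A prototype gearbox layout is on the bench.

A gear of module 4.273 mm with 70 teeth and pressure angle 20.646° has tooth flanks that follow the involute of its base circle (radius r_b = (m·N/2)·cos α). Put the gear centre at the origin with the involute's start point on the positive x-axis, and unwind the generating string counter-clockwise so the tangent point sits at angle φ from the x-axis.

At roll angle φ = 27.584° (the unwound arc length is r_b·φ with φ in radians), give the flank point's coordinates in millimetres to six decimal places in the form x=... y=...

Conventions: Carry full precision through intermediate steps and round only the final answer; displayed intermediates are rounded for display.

x=155.240919 y=5.085765

topology: single-mesh involute geometry — m = 4.273, N = 70
pitch radius r_p = m·N/2 = 4.273·70/2 = 149.555000
base radius r_b = r_p·cos α = 149.555000·cos 20.646° = 139.950093
roll angle φ = 27.584° = 0.48143162 rad
x = r_b·(cos φ + φ·sin φ) = 155.240919
y = r_b·(sin φ − φ·cos φ) = 5.085765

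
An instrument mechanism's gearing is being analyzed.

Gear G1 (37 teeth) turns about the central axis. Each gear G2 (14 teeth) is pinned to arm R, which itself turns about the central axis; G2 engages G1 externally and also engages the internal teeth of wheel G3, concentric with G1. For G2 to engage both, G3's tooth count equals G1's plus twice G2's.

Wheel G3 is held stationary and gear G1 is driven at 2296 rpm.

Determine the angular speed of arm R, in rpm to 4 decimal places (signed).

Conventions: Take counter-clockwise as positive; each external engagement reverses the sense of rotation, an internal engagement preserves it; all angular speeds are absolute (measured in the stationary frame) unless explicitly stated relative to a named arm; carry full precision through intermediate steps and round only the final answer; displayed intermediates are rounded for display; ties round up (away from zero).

topology: planetary set — G1 37T / G2 14T / G3 65T, arm = carrier (Willis)
normalise by the input: solve with ω_sun = 1, then scale by 2296 rpm
ring teeth: 37 + 2·14 = 65
37(ω_sun−ω_arm) = −65(ω_ring−ω_arm),  ω_ring = 0, ω_sun = 1
37(1−ω_arm) = −65(0−ω_arm)  ⇒  102·ω_arm = 37  ⇒  ω_arm = 37/102
scale: ω_arm = 37/102 × 2296 rpm = +832.8627 rpm

+832.8627 rpm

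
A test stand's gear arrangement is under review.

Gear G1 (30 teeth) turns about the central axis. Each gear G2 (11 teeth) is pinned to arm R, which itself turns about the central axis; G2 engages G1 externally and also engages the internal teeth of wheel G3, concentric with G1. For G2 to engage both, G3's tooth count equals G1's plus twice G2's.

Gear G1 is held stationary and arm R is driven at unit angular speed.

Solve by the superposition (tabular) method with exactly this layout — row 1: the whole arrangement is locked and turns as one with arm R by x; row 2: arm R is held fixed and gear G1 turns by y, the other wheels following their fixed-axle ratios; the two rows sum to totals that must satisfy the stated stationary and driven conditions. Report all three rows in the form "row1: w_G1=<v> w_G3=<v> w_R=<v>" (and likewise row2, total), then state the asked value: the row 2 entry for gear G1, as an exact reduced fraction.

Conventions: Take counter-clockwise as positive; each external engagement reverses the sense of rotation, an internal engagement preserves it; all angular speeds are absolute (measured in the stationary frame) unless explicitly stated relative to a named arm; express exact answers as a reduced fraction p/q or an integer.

row1: w_G1=1 w_G3=1 w_R=1
row2: w_G1=-1 w_G3=15/26 w_R=0
total: w_G1=0 w_G3=41/26 w_R=1
asked value: -1

class = planetary set [G3 = 30+2·11 = 52; Willis about the carrier]
superposition row 1 [locked train]: every member turns x
row 2 — arm fixed, fixed-axis ratios: sun y, ring −(30/52)·y, arm 0
boundary: total ω_sun = x + y = 0 and total ω_arm = x = 1  ⇒  y = -1, x = 1
row 2 ring = −(30/52)·(-1) = 15/26
totals (row 1 + row 2): sun 1 + (-1) = 0, ring 1 + 15/26 = 41/26, arm 1 + 0 = 1
asked cell (row2, sun) = -1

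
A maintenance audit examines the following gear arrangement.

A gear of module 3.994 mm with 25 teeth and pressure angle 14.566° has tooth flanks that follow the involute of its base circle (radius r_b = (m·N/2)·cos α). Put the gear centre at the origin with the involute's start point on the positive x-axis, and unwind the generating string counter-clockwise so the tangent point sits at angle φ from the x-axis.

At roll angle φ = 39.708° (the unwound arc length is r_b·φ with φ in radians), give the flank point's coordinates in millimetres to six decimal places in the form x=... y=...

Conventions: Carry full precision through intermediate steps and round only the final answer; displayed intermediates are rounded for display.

single-mesh involute tooth geometry (25T wheel at module 3.994)
pitch radius r_p = m·N/2 = 3.994·25/2 = 49.925000
base radius r_b = r_p·cos α = 49.925000·cos 14.566° = 48.320340
roll angle φ = 39.708° = 0.69303534 rad
x = r_b·(cos φ + φ·sin φ) = 58.567802
y = r_b·(sin φ − φ·cos φ) = 5.108232

x=58.567802 y=5.108232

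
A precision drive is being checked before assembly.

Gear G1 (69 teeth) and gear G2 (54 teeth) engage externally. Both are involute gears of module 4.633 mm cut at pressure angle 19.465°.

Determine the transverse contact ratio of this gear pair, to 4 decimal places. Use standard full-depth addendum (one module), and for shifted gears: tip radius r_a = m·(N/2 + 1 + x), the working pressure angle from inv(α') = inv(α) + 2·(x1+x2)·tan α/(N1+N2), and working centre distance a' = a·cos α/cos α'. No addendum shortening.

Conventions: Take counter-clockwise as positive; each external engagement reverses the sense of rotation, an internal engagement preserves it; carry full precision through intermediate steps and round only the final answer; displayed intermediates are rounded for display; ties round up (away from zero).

1.8179

recognized (one external pair, fixed centres): single-mesh tooth geometry, m = 4.633, N1 = 69, N2 = 54
base radii: r_b1 = 150.702967, r_b2 = 117.941452
tip radii: r_a1 = 164.471500, r_a2 = 129.724000
no profile shift: α' = α, a' = a
action lengths: √(r_a1²−r_b1²) = 65.874807, √(r_a2²−r_b2²) = 54.019719
base pitch p_b = π·m·cos α = 13.723111
CR = (65.874807 + 54.019719 − 284.929500·sin 19.46500°)/13.723111 = 1.817896
contact ratio ≈ 1.8179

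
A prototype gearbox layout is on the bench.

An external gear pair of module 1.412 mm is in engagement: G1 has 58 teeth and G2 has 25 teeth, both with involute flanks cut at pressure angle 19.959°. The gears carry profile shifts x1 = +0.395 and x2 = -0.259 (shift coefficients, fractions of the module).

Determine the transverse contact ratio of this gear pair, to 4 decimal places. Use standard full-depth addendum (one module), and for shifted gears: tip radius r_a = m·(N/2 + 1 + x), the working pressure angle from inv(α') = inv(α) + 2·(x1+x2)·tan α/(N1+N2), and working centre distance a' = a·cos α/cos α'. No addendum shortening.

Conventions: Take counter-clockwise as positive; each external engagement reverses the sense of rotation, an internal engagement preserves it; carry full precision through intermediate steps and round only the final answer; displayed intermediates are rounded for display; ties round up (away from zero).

recognized (one external pair, fixed centres): single-mesh tooth geometry, m = 1.412, N1 = 58, N2 = 25
base radii: r_b1 = 38.488545, r_b2 = 16.589890
tip radii: r_a1 = 42.917740, r_a2 = 18.696292
inv(α') = inv(19.959°) + 2·(+0.395-0.259)·tan α/(58+25) = 0.01599991  ⇒  α' = 20.46210°
a' = a·cos α / cos α' = 58.5980·cos 19.959°/cos 20.46210° = 58.787729
action lengths: √(r_a1²−r_b1²) = 18.988530, √(r_a2²−r_b2²) = 8.621304
base pitch p_b = π·m·cos α = 4.169494
CR = (18.988530 + 8.621304 − 58.787729·sin 20.46210°)/4.169494 = 1.692858
contact ratio ≈ 1.6929

1.6929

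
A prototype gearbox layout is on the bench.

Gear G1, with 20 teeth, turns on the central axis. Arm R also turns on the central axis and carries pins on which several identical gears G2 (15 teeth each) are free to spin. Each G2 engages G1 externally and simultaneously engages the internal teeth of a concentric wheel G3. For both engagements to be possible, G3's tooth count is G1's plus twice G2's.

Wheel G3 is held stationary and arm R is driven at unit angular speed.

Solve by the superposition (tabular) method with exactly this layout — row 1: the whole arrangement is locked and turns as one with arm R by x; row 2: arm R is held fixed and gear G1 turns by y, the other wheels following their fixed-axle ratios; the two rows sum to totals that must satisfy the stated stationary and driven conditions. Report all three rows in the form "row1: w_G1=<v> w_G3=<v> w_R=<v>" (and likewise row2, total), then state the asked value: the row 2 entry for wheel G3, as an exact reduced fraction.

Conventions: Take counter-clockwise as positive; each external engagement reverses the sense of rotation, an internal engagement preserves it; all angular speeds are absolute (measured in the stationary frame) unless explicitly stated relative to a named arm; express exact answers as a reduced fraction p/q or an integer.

row1: w_G1=1 w_G3=1 w_R=1
row2: w_G1=5/2 w_G3=-1 w_R=0
total: w_G1=7/2 w_G3=0 w_R=1
asked value: -1

recognized (axles ride arm R): planetary set, 20/15/50 teeth
row 1 — lock + rotate with arm: ω_sun = ω_ring = ω_arm = x
row 2: sun turns y, ring = −(20/50)·y, arm 0
boundary: total ω_ring = x − (20/50)·y = 0 and total ω_arm = x = 1  ⇒  y = 5/2, x = 1
row 2 ring = −(20/50)·5/2 = -1
totals (row 1 + row 2): sun 1 + 5/2 = 7/2, ring 1 + (-1) = 0, arm 1 + 0 = 1
asked cell (row2, ring) = -1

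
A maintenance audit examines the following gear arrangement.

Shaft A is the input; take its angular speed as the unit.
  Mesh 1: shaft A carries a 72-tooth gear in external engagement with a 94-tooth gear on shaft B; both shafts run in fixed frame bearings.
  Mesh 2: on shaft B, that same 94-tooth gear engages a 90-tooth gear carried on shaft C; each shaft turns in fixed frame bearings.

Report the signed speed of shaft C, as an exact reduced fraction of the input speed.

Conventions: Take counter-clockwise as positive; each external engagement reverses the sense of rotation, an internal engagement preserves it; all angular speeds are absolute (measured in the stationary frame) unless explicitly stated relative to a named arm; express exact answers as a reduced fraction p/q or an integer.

2-mesh fixed-axis compound train (all bearings frame-fixed)
mesh 1 [72T→94T]: |ω|/ω_in = 1×72/94 = 36/47, sense flips to −
mesh 2 [94T→90T]: |ω|/ω_in = (36/47)×94/90 = 4/5, sense flips to +
signed output speed (× input speed) = 4/5

4/5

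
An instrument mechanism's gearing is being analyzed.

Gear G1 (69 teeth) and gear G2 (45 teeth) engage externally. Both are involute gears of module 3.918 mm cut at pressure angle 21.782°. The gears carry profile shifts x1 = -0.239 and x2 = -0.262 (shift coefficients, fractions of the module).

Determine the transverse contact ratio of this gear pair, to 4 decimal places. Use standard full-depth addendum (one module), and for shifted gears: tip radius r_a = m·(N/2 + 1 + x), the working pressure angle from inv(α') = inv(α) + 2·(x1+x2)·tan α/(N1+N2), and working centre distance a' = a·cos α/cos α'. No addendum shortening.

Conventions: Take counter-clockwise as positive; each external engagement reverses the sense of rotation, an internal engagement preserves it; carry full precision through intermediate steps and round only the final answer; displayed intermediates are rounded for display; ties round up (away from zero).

1.7769

single-mesh involute tooth geometry (69T engaging 45T at module 3.918)
base radii: r_b1 = 125.520122, r_b2 = 81.860949
tip radii: r_a1 = 138.152598, r_a2 = 91.046484
inv(α') = inv(21.782°) + 2·(-0.239-0.262)·tan α/(69+45) = 0.01592714  ⇒  α' = 20.43211°
a' = a·cos α / cos α' = 223.3260·cos 21.782°/cos 20.43211° = 221.304084
action lengths: √(r_a1²−r_b1²) = 57.713425, √(r_a2²−r_b2²) = 39.852820
base pitch p_b = π·m·cos α = 11.429945
CR = (57.713425 + 39.852820 − 221.304084·sin 20.43211°)/11.429945 = 1.776876
contact ratio ≈ 1.7769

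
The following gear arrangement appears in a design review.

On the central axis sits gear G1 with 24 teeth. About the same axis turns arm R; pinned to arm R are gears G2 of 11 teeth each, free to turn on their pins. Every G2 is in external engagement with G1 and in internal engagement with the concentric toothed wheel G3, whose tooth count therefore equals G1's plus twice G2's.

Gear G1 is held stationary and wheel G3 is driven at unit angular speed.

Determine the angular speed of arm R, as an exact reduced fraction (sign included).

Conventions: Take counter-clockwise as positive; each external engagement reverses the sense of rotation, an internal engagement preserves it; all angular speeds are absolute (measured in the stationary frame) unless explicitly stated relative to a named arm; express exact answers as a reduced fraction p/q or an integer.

planetary set (24T centre, 11T on arm, 46T internal) — Willis relation
ring teeth: 24 + 2·11 = 46
24(ω_sun−ω_arm) = −46(ω_ring−ω_arm),  ω_sun = 0, ω_ring = 1
24(0−ω_arm) = −46(1−ω_arm)  ⇒  70·ω_arm = 46  ⇒  ω_arm = 23/35
exact speed ratio = 23/35

23/35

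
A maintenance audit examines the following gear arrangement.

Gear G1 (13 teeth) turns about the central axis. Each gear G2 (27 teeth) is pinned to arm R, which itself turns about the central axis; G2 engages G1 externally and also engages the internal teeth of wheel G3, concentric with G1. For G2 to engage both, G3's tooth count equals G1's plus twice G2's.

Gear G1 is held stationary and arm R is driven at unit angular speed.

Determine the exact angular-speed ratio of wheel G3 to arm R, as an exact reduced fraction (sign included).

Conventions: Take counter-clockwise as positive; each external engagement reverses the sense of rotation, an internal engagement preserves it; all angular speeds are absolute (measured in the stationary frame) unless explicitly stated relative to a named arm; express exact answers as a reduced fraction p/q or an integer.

80/67

recognized (axles ride arm R): planetary set, 13/27/67 teeth
ring teeth: 13 + 2·27 = 67
13(ω_sun−ω_arm) = −67(ω_ring−ω_arm),  ω_sun = 0, ω_arm = 1
ω_ring = 1 − (13/67)(0−1) = 80/67
ω_out/ω_in = 80/67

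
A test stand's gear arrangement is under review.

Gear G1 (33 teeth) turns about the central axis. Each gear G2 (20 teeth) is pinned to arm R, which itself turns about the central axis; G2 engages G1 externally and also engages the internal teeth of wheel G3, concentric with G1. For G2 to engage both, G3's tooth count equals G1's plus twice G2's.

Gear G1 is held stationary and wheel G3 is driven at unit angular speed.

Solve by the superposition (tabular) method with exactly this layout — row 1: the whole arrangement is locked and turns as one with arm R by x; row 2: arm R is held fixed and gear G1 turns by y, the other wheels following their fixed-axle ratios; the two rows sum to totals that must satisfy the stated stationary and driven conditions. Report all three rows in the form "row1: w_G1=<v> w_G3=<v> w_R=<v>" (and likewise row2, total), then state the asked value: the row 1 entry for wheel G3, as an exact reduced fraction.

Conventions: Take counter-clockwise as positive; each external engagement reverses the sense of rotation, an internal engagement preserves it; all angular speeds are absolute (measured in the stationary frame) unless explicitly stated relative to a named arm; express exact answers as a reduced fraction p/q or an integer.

planetary set (33T centre, 20T on arm, 73T internal) — Willis relation
row 1: whole set turns with the arm by x
row 2: sun turns y, ring = −(33/73)·y, arm 0
boundary: total ω_sun = x + y = 0 and total ω_ring = x − (33/73)·y = 1  ⇒  y = -73/106, x = 73/106
row 2 ring = −(33/73)·(-73/106) = 33/106
totals (row 1 + row 2): sun 73/106 + (-73/106) = 0, ring 73/106 + 33/106 = 1, arm 73/106 + 0 = 73/106
asked cell (row1, ring) = 73/106

row1: w_G1=73/106 w_G3=73/106 w_R=73/106
row2: w_G1=-73/106 w_G3=33/106 w_R=0
total: w_G1=0 w_G3=1 w_R=73/106
asked value: 73/106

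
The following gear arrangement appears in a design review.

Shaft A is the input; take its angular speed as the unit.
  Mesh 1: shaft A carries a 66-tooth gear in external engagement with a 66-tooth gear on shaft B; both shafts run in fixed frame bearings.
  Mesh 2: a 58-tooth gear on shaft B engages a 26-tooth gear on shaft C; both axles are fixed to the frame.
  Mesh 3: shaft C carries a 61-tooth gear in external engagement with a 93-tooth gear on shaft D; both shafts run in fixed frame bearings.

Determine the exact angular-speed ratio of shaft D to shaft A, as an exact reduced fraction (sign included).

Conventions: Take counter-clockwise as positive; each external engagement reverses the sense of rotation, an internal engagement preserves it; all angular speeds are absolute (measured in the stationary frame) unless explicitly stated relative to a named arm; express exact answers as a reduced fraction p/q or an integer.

class = fixed-axis compound train [3 meshes; 3 ratios multiply, 3 sense flips]
mesh 1 [66T→66T]: running ratio 1, sense −
mesh 2 [58T→26T]: running ratio 29/13, sense +
mesh 3 [61T→93T]: running ratio 1769/1209, sense −
ω_out/ω_in = -1769/1209

-1769/1209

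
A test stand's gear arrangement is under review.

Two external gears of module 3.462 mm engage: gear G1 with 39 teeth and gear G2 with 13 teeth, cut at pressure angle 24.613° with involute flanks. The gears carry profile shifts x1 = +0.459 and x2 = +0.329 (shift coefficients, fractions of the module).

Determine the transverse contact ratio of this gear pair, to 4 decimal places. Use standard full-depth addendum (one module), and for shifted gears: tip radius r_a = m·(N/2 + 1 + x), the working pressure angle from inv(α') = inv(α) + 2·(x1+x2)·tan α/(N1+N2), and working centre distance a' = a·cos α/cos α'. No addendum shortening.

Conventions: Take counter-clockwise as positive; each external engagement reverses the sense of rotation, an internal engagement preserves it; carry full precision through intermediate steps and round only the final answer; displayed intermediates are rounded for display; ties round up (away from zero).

topology: single-mesh involute geometry — m = 3.462, 39T/13T pair
base radii: r_b1 = 61.375243, r_b2 = 20.458414
tip radii: r_a1 = 72.560058, r_a2 = 27.103998
inv(α') = inv(24.613°) + 2·(+0.459+0.329)·tan α/(39+13) = 0.04241660  ⇒  α' = 27.87764°
a' = a·cos α / cos α' = 90.0120·cos 24.613°/cos 27.87764° = 92.577441
action lengths: √(r_a1²−r_b1²) = 38.704543, √(r_a2²−r_b2²) = 17.778639
base pitch p_b = π·m·cos α = 9.888001
CR = (38.704543 + 17.778639 − 92.577441·sin 27.87764°)/9.888001 = 1.334482
contact ratio ≈ 1.3345

1.3345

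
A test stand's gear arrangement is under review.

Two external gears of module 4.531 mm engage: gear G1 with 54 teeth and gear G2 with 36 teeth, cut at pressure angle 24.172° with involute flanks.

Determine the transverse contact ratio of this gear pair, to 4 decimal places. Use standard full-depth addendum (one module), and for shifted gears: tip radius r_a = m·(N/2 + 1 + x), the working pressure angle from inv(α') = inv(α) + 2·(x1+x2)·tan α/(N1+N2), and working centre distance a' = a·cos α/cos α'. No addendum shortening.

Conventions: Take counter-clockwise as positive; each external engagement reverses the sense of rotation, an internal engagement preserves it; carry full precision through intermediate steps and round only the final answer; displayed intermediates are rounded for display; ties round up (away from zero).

1.5501

recognized (one external pair, fixed centres): single-mesh tooth geometry, m = 4.531, N1 = 54, N2 = 36
base radii: r_b1 = 111.610533, r_b2 = 74.407022
tip radii: r_a1 = 126.868000, r_a2 = 86.089000
no profile shift: α' = α, a' = a
action lengths: √(r_a1²−r_b1²) = 60.320630, √(r_a2²−r_b2²) = 43.300243
base pitch p_b = π·m·cos α = 12.986475
CR = (60.320630 + 43.300243 − 203.895000·sin 24.17200°)/12.986475 = 1.550114
contact ratio ≈ 1.5501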